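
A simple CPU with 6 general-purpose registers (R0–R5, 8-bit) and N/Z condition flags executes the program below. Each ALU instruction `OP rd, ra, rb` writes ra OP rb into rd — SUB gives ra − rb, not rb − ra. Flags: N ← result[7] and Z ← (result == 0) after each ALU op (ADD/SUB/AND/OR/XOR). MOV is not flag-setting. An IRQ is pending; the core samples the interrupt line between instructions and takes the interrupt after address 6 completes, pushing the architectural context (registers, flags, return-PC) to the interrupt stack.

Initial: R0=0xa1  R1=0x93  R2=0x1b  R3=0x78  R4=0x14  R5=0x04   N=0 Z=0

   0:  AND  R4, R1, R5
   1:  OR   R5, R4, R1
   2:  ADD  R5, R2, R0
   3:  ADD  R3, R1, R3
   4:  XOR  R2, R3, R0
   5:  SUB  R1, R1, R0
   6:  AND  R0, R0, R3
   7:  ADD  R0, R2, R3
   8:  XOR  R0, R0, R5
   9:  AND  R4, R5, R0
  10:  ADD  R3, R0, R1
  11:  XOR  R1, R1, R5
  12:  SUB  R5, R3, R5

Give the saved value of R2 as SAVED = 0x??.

after  0: R0=0xa1 R1=0x93 R2=0x1b R3=0x78 R4=0x00 R5=0x04  N=0 Z=1
after  1: R0=0xa1 R1=0x93 R2=0x1b R3=0x78 R4=0x00 R5=0x93  N=1 Z=0
after  2: R0=0xa1 R1=0x93 R2=0x1b R3=0x78 R4=0x00 R5=0xbc  N=1 Z=0
after  3: R0=0xa1 R1=0x93 R2=0x1b R3=0x0b R4=0x00 R5=0xbc  N=0 Z=0
after  4: R0=0xa1 R1=0x93 R2=0xaa R3=0x0b R4=0x00 R5=0xbc  N=1 Z=0
after  5: R0=0xa1 R1=0xf2 R2=0xaa R3=0x0b R4=0x00 R5=0xbc  N=1 Z=0
after  6: R0=0x01 R1=0xf2 R2=0xaa R3=0x0b R4=0x00 R5=0xbc  N=0 Z=0
-- IRQ taken; context saved, return-PC = 7 --

SAVED = 0xaa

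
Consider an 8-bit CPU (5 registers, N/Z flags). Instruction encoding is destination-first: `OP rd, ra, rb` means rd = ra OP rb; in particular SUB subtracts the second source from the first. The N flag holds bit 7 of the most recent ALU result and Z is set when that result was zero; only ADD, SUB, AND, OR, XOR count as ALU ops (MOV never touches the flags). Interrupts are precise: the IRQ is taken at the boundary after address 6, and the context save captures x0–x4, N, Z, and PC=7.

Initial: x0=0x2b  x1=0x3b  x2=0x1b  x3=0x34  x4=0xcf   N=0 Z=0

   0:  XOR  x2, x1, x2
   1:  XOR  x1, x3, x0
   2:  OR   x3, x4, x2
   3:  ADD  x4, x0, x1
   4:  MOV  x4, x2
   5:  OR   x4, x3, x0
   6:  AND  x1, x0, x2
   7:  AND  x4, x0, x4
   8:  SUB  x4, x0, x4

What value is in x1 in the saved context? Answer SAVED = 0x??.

after  0: x0=0x2b x1=0x3b x2=0x20 x3=0x34 x4=0xcf  N=0 Z=0
after  1: x0=0x2b x1=0x1f x2=0x20 x3=0x34 x4=0xcf  N=0 Z=0
after  2: x0=0x2b x1=0x1f x2=0x20 x3=0xef x4=0xcf  N=1 Z=0
after  3: x0=0x2b x1=0x1f x2=0x20 x3=0xef x4=0x4a  N=0 Z=0
after  4: x0=0x2b x1=0x1f x2=0x20 x3=0xef x4=0x20  N=0 Z=0
after  5: x0=0x2b x1=0x1f x2=0x20 x3=0xef x4=0xef  N=1 Z=0
after  6: x0=0x2b x1=0x20 x2=0x20 x3=0xef x4=0xef  N=0 Z=0
-- IRQ taken; context saved, return-PC = 7 --

SAVED = 0x20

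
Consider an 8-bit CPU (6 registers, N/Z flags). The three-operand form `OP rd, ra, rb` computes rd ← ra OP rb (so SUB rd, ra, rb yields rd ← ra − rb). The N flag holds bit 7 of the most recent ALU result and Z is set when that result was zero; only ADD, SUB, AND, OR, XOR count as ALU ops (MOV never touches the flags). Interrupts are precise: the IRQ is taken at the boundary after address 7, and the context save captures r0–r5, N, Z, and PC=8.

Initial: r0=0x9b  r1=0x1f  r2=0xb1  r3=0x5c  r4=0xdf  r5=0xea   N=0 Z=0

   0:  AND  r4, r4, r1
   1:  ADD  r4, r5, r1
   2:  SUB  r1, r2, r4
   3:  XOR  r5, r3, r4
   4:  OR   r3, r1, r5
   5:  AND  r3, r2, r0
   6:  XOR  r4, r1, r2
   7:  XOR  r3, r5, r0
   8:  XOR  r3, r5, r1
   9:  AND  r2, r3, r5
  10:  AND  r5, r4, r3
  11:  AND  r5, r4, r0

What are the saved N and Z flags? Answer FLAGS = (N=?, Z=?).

FLAGS = (N=1, Z=0)

after  0: r0=0x9b r1=0x1f r2=0xb1 r3=0x5c r4=0x1f r5=0xea  N=0 Z=0
after  1: r0=0x9b r1=0x1f r2=0xb1 r3=0x5c r4=0x09 r5=0xea  N=0 Z=0
after  2: r0=0x9b r1=0xa8 r2=0xb1 r3=0x5c r4=0x09 r5=0xea  N=1 Z=0
after  3: r0=0x9b r1=0xa8 r2=0xb1 r3=0x5c r4=0x09 r5=0x55  N=0 Z=0
after  4: r0=0x9b r1=0xa8 r2=0xb1 r3=0xfd r4=0x09 r5=0x55  N=1 Z=0
after  5: r0=0x9b r1=0xa8 r2=0xb1 r3=0x91 r4=0x09 r5=0x55  N=1 Z=0
after  6: r0=0x9b r1=0xa8 r2=0xb1 r3=0x91 r4=0x19 r5=0x55  N=0 Z=0
after  7: r0=0x9b r1=0xa8 r2=0xb1 r3=0xce r4=0x19 r5=0x55  N=1 Z=0
-- IRQ taken; context saved, return-PC = 8 --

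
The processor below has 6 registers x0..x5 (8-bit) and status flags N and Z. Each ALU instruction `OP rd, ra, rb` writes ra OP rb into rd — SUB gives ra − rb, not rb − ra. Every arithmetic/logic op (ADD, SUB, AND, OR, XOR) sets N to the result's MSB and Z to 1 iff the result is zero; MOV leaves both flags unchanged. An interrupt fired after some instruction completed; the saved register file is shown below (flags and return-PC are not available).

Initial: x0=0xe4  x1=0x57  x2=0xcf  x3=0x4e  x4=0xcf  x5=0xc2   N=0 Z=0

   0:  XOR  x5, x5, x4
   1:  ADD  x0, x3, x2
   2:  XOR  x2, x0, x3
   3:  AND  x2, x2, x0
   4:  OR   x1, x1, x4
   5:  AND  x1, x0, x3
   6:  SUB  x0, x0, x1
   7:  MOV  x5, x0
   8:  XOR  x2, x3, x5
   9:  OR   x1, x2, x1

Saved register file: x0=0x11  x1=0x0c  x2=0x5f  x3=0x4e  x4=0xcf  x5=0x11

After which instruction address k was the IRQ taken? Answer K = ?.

K = 8

after  0: x0=0xe4 x1=0x57 x2=0xcf x3=0x4e x4=0xcf x5=0x0d  N=0 Z=0
after  1: x0=0x1d x1=0x57 x2=0xcf x3=0x4e x4=0xcf x5=0x0d  N=0 Z=0
after  2: x0=0x1d x1=0x57 x2=0x53 x3=0x4e x4=0xcf x5=0x0d  N=0 Z=0
after  3: x0=0x1d x1=0x57 x2=0x11 x3=0x4e x4=0xcf x5=0x0d  N=0 Z=0
after  4: x0=0x1d x1=0xdf x2=0x11 x3=0x4e x4=0xcf x5=0x0d  N=1 Z=0
after  5: x0=0x1d x1=0x0c x2=0x11 x3=0x4e x4=0xcf x5=0x0d  N=0 Z=0
after  6: x0=0x11 x1=0x0c x2=0x11 x3=0x4e x4=0xcf x5=0x0d  N=0 Z=0
after  7: x0=0x11 x1=0x0c x2=0x11 x3=0x4e x4=0xcf x5=0x11  N=0 Z=0
after  8: x0=0x11 x1=0x0c x2=0x5f x3=0x4e x4=0xcf x5=0x11  N=0 Z=0
-- IRQ taken; context saved, return-PC = 9 --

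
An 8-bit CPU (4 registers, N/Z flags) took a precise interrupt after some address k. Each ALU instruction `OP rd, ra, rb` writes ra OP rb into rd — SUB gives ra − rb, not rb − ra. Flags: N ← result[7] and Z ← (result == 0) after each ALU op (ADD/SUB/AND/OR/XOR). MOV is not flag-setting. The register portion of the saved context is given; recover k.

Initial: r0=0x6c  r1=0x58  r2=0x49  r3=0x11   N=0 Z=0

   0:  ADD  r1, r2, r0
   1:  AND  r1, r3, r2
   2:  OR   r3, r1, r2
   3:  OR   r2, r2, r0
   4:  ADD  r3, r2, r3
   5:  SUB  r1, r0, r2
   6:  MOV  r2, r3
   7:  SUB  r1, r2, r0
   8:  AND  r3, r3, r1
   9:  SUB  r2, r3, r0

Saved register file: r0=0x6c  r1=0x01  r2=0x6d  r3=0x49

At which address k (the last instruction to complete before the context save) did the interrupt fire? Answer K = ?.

after  0: r0=0x6c r1=0xb5 r2=0x49 r3=0x11  N=1 Z=0
after  1: r0=0x6c r1=0x01 r2=0x49 r3=0x11  N=0 Z=0
after  2: r0=0x6c r1=0x01 r2=0x49 r3=0x49  N=0 Z=0
after  3: r0=0x6c r1=0x01 r2=0x6d r3=0x49  N=0 Z=0
-- IRQ taken; context saved, return-PC = 4 --

K = 3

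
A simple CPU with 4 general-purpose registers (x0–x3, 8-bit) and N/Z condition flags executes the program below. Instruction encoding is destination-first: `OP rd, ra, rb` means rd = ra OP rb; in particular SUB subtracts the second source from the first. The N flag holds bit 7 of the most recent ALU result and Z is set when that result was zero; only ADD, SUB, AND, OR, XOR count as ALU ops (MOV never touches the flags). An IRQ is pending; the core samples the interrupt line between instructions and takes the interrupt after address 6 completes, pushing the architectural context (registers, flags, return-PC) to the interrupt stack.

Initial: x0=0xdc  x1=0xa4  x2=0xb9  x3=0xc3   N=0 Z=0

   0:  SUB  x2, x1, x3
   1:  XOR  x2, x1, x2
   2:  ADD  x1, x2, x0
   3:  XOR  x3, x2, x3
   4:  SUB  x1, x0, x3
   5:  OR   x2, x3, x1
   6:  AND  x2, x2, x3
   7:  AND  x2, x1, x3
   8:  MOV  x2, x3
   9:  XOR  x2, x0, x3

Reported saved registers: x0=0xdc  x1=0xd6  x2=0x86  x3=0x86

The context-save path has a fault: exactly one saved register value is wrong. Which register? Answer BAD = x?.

BAD = x1

after  0: x0=0xdc x1=0xa4 x2=0xe1 x3=0xc3  N=1 Z=0
after  1: x0=0xdc x1=0xa4 x2=0x45 x3=0xc3  N=0 Z=0
after  2: x0=0xdc x1=0x21 x2=0x45 x3=0xc3  N=0 Z=0
after  3: x0=0xdc x1=0x21 x2=0x45 x3=0x86  N=1 Z=0
after  4: x0=0xdc x1=0x56 x2=0x45 x3=0x86  N=0 Z=0
after  5: x0=0xdc x1=0x56 x2=0xd6 x3=0x86  N=1 Z=0
after  6: x0=0xdc x1=0x56 x2=0x86 x3=0x86  N=1 Z=0
-- IRQ taken; context saved, return-PC = 7 --
mismatch: x1: reported 0xd6 vs actual 0x56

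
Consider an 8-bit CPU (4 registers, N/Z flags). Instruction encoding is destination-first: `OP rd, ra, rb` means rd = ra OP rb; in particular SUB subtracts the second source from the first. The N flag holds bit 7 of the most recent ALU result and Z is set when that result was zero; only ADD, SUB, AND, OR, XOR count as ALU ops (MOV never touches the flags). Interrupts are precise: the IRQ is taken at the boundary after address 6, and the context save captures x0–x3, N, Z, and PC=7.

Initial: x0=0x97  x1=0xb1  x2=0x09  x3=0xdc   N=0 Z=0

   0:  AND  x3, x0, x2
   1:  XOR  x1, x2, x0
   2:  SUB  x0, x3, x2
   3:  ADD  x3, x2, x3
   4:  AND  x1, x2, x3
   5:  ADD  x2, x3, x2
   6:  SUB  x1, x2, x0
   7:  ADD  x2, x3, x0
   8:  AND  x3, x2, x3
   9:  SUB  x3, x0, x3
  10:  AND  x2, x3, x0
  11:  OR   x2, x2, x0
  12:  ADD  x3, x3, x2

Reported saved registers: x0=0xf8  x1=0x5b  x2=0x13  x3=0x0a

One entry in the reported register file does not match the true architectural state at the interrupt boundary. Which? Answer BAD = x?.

BAD = x1

after  0: x0=0x97 x1=0xb1 x2=0x09 x3=0x01  N=0 Z=0
after  1: x0=0x97 x1=0x9e x2=0x09 x3=0x01  N=1 Z=0
after  2: x0=0xf8 x1=0x9e x2=0x09 x3=0x01  N=1 Z=0
after  3: x0=0xf8 x1=0x9e x2=0x09 x3=0x0a  N=0 Z=0
after  4: x0=0xf8 x1=0x08 x2=0x09 x3=0x0a  N=0 Z=0
after  5: x0=0xf8 x1=0x08 x2=0x13 x3=0x0a  N=0 Z=0
after  6: x0=0xf8 x1=0x1b x2=0x13 x3=0x0a  N=0 Z=0
-- IRQ taken; context saved, return-PC = 7 --
mismatch: x1: reported 0x5b vs actual 0x1b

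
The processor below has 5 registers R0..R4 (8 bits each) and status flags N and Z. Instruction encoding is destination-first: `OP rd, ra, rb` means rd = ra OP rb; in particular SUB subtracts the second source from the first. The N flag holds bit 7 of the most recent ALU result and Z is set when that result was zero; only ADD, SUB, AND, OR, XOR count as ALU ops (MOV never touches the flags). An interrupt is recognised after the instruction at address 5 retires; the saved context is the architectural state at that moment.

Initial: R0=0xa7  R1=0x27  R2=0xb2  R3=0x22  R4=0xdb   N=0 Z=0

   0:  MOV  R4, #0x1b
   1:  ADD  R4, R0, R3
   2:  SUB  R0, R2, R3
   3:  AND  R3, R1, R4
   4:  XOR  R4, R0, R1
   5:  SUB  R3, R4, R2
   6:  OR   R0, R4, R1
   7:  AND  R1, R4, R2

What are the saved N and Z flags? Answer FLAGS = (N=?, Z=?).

FLAGS = (N=0, Z=0)

after  0: R0=0xa7 R1=0x27 R2=0xb2 R3=0x22 R4=0x1b  N=0 Z=0
after  1: R0=0xa7 R1=0x27 R2=0xb2 R3=0x22 R4=0xc9  N=1 Z=0
after  2: R0=0x90 R1=0x27 R2=0xb2 R3=0x22 R4=0xc9  N=1 Z=0
after  3: R0=0x90 R1=0x27 R2=0xb2 R3=0x01 R4=0xc9  N=0 Z=0
after  4: R0=0x90 R1=0x27 R2=0xb2 R3=0x01 R4=0xb7  N=1 Z=0
after  5: R0=0x90 R1=0x27 R2=0xb2 R3=0x05 R4=0xb7  N=0 Z=0
-- IRQ taken; context saved, return-PC = 6 --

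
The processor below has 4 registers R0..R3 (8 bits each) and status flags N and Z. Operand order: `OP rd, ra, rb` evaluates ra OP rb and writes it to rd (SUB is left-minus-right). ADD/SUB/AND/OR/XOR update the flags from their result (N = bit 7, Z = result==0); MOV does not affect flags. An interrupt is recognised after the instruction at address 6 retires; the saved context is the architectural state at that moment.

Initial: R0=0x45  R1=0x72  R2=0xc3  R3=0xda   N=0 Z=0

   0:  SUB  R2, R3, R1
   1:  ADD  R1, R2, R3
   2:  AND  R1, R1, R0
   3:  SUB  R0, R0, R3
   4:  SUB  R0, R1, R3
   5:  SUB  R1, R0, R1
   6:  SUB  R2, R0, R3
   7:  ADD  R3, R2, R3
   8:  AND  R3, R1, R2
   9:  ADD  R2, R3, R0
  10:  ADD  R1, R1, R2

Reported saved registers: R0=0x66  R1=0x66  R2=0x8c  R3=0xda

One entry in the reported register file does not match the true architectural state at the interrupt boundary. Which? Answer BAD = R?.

after  0: R0=0x45 R1=0x72 R2=0x68 R3=0xda  N=0 Z=0
after  1: R0=0x45 R1=0x42 R2=0x68 R3=0xda  N=0 Z=0
after  2: R0=0x45 R1=0x40 R2=0x68 R3=0xda  N=0 Z=0
after  3: R0=0x6b R1=0x40 R2=0x68 R3=0xda  N=0 Z=0
after  4: R0=0x66 R1=0x40 R2=0x68 R3=0xda  N=0 Z=0
after  5: R0=0x66 R1=0x26 R2=0x68 R3=0xda  N=0 Z=0
after  6: R0=0x66 R1=0x26 R2=0x8c R3=0xda  N=1 Z=0
-- IRQ taken; context saved, return-PC = 7 --
mismatch: R1: reported 0x66 vs actual 0x26

BAD = R1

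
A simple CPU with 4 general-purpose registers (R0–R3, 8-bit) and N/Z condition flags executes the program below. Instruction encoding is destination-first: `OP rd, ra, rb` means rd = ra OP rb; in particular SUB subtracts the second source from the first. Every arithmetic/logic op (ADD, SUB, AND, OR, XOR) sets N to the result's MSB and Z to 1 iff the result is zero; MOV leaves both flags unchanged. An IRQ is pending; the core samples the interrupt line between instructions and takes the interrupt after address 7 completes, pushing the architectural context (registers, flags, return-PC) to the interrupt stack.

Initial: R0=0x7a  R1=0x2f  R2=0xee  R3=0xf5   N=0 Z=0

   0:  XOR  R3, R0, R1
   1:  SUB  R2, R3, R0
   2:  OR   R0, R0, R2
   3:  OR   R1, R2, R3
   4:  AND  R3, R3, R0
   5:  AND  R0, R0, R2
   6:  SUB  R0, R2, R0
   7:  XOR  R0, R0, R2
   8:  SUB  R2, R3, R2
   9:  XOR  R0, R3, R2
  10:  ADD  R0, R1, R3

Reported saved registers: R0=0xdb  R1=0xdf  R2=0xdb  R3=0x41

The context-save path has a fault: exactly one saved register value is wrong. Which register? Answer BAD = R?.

BAD = R3

after  0: R0=0x7a R1=0x2f R2=0xee R3=0x55  N=0 Z=0
after  1: R0=0x7a R1=0x2f R2=0xdb R3=0x55  N=1 Z=0
after  2: R0=0xfb R1=0x2f R2=0xdb R3=0x55  N=1 Z=0
after  3: R0=0xfb R1=0xdf R2=0xdb R3=0x55  N=1 Z=0
after  4: R0=0xfb R1=0xdf R2=0xdb R3=0x51  N=0 Z=0
after  5: R0=0xdb R1=0xdf R2=0xdb R3=0x51  N=1 Z=0
after  6: R0=0x00 R1=0xdf R2=0xdb R3=0x51  N=0 Z=1
after  7: R0=0xdb R1=0xdf R2=0xdb R3=0x51  N=1 Z=0
-- IRQ taken; context saved, return-PC = 8 --
mismatch: R3: reported 0x41 vs actual 0x51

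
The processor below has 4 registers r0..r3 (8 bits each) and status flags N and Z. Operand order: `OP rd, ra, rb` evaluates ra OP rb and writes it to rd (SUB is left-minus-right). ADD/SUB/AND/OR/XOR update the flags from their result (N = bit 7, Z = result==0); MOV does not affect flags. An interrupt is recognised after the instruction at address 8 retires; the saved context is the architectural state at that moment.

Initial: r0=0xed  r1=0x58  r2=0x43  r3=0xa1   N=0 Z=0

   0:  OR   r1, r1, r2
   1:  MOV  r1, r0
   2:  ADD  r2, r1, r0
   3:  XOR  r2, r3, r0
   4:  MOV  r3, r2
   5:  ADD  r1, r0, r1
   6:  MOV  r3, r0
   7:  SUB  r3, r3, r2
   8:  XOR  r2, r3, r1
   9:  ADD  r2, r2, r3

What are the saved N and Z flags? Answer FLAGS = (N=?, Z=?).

after  0: r0=0xed r1=0x5b r2=0x43 r3=0xa1  N=0 Z=0
after  1: r0=0xed r1=0xed r2=0x43 r3=0xa1  N=0 Z=0
after  2: r0=0xed r1=0xed r2=0xda r3=0xa1  N=1 Z=0
after  3: r0=0xed r1=0xed r2=0x4c r3=0xa1  N=0 Z=0
after  4: r0=0xed r1=0xed r2=0x4c r3=0x4c  N=0 Z=0
after  5: r0=0xed r1=0xda r2=0x4c r3=0x4c  N=1 Z=0
after  6: r0=0xed r1=0xda r2=0x4c r3=0xed  N=1 Z=0
after  7: r0=0xed r1=0xda r2=0x4c r3=0xa1  N=1 Z=0
after  8: r0=0xed r1=0xda r2=0x7b r3=0xa1  N=0 Z=0
-- IRQ taken; context saved, return-PC = 9 --

FLAGS = (N=0, Z=0)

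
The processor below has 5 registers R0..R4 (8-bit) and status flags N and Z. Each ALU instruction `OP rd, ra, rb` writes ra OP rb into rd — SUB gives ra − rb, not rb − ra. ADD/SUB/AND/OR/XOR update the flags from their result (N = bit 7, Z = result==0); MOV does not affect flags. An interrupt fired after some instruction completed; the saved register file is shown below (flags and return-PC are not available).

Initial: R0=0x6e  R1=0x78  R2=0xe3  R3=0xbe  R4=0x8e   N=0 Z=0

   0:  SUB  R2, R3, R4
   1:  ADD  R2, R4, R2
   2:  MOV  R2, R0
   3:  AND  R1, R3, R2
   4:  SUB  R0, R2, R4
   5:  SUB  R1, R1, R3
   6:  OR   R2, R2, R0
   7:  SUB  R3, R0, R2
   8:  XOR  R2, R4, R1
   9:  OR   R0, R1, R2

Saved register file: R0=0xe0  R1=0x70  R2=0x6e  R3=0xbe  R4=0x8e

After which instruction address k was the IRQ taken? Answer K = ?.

K = 5

after  0: R0=0x6e R1=0x78 R2=0x30 R3=0xbe R4=0x8e  N=0 Z=0
after  1: R0=0x6e R1=0x78 R2=0xbe R3=0xbe R4=0x8e  N=1 Z=0
after  2: R0=0x6e R1=0x78 R2=0x6e R3=0xbe R4=0x8e  N=1 Z=0
after  3: R0=0x6e R1=0x2e R2=0x6e R3=0xbe R4=0x8e  N=0 Z=0
after  4: R0=0xe0 R1=0x2e R2=0x6e R3=0xbe R4=0x8e  N=1 Z=0
after  5: R0=0xe0 R1=0x70 R2=0x6e R3=0xbe R4=0x8e  N=0 Z=0
-- IRQ taken; context saved, return-PC = 6 --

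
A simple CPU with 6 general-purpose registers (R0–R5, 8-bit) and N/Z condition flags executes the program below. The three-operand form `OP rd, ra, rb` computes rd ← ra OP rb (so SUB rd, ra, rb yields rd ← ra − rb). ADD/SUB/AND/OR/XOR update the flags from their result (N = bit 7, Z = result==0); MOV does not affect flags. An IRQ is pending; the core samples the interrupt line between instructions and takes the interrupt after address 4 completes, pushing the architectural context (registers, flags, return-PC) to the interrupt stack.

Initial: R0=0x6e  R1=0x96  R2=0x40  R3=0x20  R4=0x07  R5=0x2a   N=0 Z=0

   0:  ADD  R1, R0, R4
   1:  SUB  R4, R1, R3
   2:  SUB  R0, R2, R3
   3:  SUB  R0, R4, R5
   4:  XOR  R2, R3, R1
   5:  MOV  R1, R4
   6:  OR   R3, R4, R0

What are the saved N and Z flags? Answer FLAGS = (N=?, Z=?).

FLAGS = (N=0, Z=0)

after  0: R0=0x6e R1=0x75 R2=0x40 R3=0x20 R4=0x07 R5=0x2a  N=0 Z=0
after  1: R0=0x6e R1=0x75 R2=0x40 R3=0x20 R4=0x55 R5=0x2a  N=0 Z=0
after  2: R0=0x20 R1=0x75 R2=0x40 R3=0x20 R4=0x55 R5=0x2a  N=0 Z=0
after  3: R0=0x2b R1=0x75 R2=0x40 R3=0x20 R4=0x55 R5=0x2a  N=0 Z=0
after  4: R0=0x2b R1=0x75 R2=0x55 R3=0x20 R4=0x55 R5=0x2a  N=0 Z=0
-- IRQ taken; context saved, return-PC = 5 --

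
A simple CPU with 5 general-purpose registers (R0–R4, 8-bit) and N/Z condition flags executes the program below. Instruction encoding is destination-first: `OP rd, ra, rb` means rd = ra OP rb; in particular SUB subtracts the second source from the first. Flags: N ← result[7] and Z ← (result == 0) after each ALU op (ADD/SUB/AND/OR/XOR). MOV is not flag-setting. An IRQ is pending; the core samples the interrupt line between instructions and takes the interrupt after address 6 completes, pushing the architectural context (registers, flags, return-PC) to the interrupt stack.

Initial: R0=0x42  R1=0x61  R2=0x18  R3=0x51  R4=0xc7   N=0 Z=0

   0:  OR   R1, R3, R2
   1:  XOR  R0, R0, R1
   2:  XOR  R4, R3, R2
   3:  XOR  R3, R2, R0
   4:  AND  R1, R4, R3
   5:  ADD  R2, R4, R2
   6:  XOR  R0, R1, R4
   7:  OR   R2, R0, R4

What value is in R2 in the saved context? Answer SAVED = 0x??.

after  0: R0=0x42 R1=0x59 R2=0x18 R3=0x51 R4=0xc7  N=0 Z=0
after  1: R0=0x1b R1=0x59 R2=0x18 R3=0x51 R4=0xc7  N=0 Z=0
after  2: R0=0x1b R1=0x59 R2=0x18 R3=0x51 R4=0x49  N=0 Z=0
after  3: R0=0x1b R1=0x59 R2=0x18 R3=0x03 R4=0x49  N=0 Z=0
after  4: R0=0x1b R1=0x01 R2=0x18 R3=0x03 R4=0x49  N=0 Z=0
after  5: R0=0x1b R1=0x01 R2=0x61 R3=0x03 R4=0x49  N=0 Z=0
after  6: R0=0x48 R1=0x01 R2=0x61 R3=0x03 R4=0x49  N=0 Z=0
-- IRQ taken; context saved, return-PC = 7 --

SAVED = 0x61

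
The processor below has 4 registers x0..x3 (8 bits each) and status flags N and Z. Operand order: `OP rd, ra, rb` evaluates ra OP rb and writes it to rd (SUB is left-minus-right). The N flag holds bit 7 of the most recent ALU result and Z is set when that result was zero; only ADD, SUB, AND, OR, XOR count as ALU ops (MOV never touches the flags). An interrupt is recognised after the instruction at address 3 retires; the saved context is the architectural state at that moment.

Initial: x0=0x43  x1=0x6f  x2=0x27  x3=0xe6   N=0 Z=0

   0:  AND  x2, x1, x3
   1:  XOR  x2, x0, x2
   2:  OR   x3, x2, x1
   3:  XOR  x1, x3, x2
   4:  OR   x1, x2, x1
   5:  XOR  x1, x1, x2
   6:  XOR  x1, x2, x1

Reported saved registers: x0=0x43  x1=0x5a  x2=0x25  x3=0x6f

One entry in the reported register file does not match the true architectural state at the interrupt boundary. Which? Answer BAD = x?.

after  0: x0=0x43 x1=0x6f x2=0x66 x3=0xe6  N=0 Z=0
after  1: x0=0x43 x1=0x6f x2=0x25 x3=0xe6  N=0 Z=0
after  2: x0=0x43 x1=0x6f x2=0x25 x3=0x6f  N=0 Z=0
after  3: x0=0x43 x1=0x4a x2=0x25 x3=0x6f  N=0 Z=0
-- IRQ taken; context saved, return-PC = 4 --
mismatch: x1: reported 0x5a vs actual 0x4a

BAD = x1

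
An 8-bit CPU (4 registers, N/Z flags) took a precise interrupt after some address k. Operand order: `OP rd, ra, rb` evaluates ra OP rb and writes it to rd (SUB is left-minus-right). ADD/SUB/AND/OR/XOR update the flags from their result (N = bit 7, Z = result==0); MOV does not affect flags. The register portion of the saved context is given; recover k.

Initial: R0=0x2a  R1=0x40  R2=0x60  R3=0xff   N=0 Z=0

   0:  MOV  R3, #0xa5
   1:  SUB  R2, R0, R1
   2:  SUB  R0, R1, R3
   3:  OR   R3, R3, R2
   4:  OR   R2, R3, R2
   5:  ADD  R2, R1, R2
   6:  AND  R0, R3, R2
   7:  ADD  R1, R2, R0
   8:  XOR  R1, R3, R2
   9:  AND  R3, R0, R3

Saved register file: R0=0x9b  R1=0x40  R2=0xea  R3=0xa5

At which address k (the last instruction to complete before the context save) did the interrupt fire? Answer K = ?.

K = 2

after  0: R0=0x2a R1=0x40 R2=0x60 R3=0xa5  N=0 Z=0
after  1: R0=0x2a R1=0x40 R2=0xea R3=0xa5  N=1 Z=0
after  2: R0=0x9b R1=0x40 R2=0xea R3=0xa5  N=1 Z=0
-- IRQ taken; context saved, return-PC = 3 --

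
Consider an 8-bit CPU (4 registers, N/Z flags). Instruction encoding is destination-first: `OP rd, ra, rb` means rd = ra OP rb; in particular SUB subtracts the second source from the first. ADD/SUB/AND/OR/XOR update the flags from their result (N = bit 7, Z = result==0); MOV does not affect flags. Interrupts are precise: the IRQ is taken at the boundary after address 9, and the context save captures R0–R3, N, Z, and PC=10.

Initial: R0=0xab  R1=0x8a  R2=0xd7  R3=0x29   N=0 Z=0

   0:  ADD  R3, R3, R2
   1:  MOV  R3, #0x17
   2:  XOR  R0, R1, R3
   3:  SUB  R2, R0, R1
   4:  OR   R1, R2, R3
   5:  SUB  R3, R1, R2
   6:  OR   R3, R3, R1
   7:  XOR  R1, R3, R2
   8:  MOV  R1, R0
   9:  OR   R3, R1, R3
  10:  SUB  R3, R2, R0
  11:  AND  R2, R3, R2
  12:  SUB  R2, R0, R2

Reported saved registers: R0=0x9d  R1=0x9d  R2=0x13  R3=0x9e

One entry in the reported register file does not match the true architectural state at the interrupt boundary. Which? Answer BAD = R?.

BAD = R3

after  0: R0=0xab R1=0x8a R2=0xd7 R3=0x00  N=0 Z=1
after  1: R0=0xab R1=0x8a R2=0xd7 R3=0x17  N=0 Z=1
after  2: R0=0x9d R1=0x8a R2=0xd7 R3=0x17  N=1 Z=0
after  3: R0=0x9d R1=0x8a R2=0x13 R3=0x17  N=0 Z=0
after  4: R0=0x9d R1=0x17 R2=0x13 R3=0x17  N=0 Z=0
after  5: R0=0x9d R1=0x17 R2=0x13 R3=0x04  N=0 Z=0
after  6: R0=0x9d R1=0x17 R2=0x13 R3=0x17  N=0 Z=0
after  7: R0=0x9d R1=0x04 R2=0x13 R3=0x17  N=0 Z=0
after  8: R0=0x9d R1=0x9d R2=0x13 R3=0x17  N=0 Z=0
after  9: R0=0x9d R1=0x9d R2=0x13 R3=0x9f  N=1 Z=0
-- IRQ taken; context saved, return-PC = 10 --
mismatch: R3: reported 0x9e vs actual 0x9f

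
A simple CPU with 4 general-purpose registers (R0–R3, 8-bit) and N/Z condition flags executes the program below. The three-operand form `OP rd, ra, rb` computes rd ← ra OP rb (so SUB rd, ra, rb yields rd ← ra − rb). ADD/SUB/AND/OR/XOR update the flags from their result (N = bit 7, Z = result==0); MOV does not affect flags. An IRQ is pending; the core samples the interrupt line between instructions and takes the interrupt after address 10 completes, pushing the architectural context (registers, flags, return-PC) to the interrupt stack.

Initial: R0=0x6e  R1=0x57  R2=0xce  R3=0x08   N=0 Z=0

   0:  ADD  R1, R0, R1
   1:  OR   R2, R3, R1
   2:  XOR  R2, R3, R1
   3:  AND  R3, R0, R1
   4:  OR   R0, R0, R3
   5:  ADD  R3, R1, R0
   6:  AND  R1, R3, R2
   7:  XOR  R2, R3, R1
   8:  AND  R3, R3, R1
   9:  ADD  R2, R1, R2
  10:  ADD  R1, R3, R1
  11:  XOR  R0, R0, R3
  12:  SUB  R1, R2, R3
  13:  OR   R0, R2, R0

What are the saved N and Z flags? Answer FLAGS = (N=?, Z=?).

after  0: R0=0x6e R1=0xc5 R2=0xce R3=0x08  N=1 Z=0
after  1: R0=0x6e R1=0xc5 R2=0xcd R3=0x08  N=1 Z=0
after  2: R0=0x6e R1=0xc5 R2=0xcd R3=0x08  N=1 Z=0
after  3: R0=0x6e R1=0xc5 R2=0xcd R3=0x44  N=0 Z=0
after  4: R0=0x6e R1=0xc5 R2=0xcd R3=0x44  N=0 Z=0
after  5: R0=0x6e R1=0xc5 R2=0xcd R3=0x33  N=0 Z=0
after  6: R0=0x6e R1=0x01 R2=0xcd R3=0x33  N=0 Z=0
after  7: R0=0x6e R1=0x01 R2=0x32 R3=0x33  N=0 Z=0
after  8: R0=0x6e R1=0x01 R2=0x32 R3=0x01  N=0 Z=0
after  9: R0=0x6e R1=0x01 R2=0x33 R3=0x01  N=0 Z=0
after 10: R0=0x6e R1=0x02 R2=0x33 R3=0x01  N=0 Z=0
-- IRQ taken; context saved, return-PC = 11 --

FLAGS = (N=0, Z=0)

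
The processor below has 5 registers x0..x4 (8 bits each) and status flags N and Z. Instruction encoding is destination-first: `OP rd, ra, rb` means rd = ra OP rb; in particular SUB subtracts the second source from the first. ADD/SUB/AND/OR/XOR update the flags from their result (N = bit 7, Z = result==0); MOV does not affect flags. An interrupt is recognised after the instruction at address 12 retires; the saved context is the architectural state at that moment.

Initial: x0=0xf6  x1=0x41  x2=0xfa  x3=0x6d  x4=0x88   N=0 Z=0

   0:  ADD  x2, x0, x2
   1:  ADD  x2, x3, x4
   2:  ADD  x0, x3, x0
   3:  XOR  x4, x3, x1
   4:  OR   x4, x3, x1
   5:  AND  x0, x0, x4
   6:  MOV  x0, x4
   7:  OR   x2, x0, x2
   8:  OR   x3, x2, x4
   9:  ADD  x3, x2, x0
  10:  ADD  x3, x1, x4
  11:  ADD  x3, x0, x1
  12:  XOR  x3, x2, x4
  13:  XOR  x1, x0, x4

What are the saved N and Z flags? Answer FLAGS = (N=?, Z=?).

after  0: x0=0xf6 x1=0x41 x2=0xf0 x3=0x6d x4=0x88  N=1 Z=0
after  1: x0=0xf6 x1=0x41 x2=0xf5 x3=0x6d x4=0x88  N=1 Z=0
after  2: x0=0x63 x1=0x41 x2=0xf5 x3=0x6d x4=0x88  N=0 Z=0
after  3: x0=0x63 x1=0x41 x2=0xf5 x3=0x6d x4=0x2c  N=0 Z=0
after  4: x0=0x63 x1=0x41 x2=0xf5 x3=0x6d x4=0x6d  N=0 Z=0
after  5: x0=0x61 x1=0x41 x2=0xf5 x3=0x6d x4=0x6d  N=0 Z=0
after  6: x0=0x6d x1=0x41 x2=0xf5 x3=0x6d x4=0x6d  N=0 Z=0
after  7: x0=0x6d x1=0x41 x2=0xfd x3=0x6d x4=0x6d  N=1 Z=0
after  8: x0=0x6d x1=0x41 x2=0xfd x3=0xfd x4=0x6d  N=1 Z=0
after  9: x0=0x6d x1=0x41 x2=0xfd x3=0x6a x4=0x6d  N=0 Z=0
after 10: x0=0x6d x1=0x41 x2=0xfd x3=0xae x4=0x6d  N=1 Z=0
after 11: x0=0x6d x1=0x41 x2=0xfd x3=0xae x4=0x6d  N=1 Z=0
after 12: x0=0x6d x1=0x41 x2=0xfd x3=0x90 x4=0x6d  N=1 Z=0
-- IRQ taken; context saved, return-PC = 13 --

FLAGS = (N=1, Z=0)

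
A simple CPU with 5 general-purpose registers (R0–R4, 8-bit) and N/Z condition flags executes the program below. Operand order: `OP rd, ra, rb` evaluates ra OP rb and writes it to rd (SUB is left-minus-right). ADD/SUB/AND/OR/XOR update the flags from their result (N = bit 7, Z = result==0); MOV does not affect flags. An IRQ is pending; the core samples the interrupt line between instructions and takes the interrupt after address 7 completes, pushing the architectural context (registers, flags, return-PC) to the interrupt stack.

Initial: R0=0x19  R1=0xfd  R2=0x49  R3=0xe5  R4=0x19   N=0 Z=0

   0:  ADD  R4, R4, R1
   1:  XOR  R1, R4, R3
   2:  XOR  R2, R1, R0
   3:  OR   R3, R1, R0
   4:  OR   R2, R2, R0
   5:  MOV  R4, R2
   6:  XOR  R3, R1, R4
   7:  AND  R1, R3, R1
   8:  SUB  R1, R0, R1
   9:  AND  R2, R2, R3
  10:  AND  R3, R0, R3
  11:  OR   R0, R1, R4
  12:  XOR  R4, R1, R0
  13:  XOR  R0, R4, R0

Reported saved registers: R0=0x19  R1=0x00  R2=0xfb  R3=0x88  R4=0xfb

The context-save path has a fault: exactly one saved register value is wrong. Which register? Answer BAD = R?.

BAD = R3

after  0: R0=0x19 R1=0xfd R2=0x49 R3=0xe5 R4=0x16  N=0 Z=0
after  1: R0=0x19 R1=0xf3 R2=0x49 R3=0xe5 R4=0x16  N=1 Z=0
after  2: R0=0x19 R1=0xf3 R2=0xea R3=0xe5 R4=0x16  N=1 Z=0
after  3: R0=0x19 R1=0xf3 R2=0xea R3=0xfb R4=0x16  N=1 Z=0
after  4: R0=0x19 R1=0xf3 R2=0xfb R3=0xfb R4=0x16  N=1 Z=0
after  5: R0=0x19 R1=0xf3 R2=0xfb R3=0xfb R4=0xfb  N=1 Z=0
after  6: R0=0x19 R1=0xf3 R2=0xfb R3=0x08 R4=0xfb  N=0 Z=0
after  7: R0=0x19 R1=0x00 R2=0xfb R3=0x08 R4=0xfb  N=0 Z=1
-- IRQ taken; context saved, return-PC = 8 --
mismatch: R3: reported 0x88 vs actual 0x08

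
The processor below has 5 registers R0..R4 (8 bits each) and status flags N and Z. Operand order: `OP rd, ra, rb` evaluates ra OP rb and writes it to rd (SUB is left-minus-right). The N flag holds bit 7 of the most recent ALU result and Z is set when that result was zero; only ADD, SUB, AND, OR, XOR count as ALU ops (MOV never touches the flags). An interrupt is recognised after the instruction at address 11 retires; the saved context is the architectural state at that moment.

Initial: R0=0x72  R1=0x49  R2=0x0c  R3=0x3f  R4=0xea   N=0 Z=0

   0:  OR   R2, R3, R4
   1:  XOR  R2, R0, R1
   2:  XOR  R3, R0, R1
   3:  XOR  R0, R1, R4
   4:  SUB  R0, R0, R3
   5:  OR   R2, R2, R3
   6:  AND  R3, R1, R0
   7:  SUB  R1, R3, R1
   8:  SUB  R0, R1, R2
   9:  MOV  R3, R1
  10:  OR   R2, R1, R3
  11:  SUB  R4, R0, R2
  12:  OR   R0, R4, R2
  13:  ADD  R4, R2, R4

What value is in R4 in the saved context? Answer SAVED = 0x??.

SAVED = 0xc5

after  0: R0=0x72 R1=0x49 R2=0xff R3=0x3f R4=0xea  N=1 Z=0
after  1: R0=0x72 R1=0x49 R2=0x3b R3=0x3f R4=0xea  N=0 Z=0
after  2: R0=0x72 R1=0x49 R2=0x3b R3=0x3b R4=0xea  N=0 Z=0
after  3: R0=0xa3 R1=0x49 R2=0x3b R3=0x3b R4=0xea  N=1 Z=0
after  4: R0=0x68 R1=0x49 R2=0x3b R3=0x3b R4=0xea  N=0 Z=0
after  5: R0=0x68 R1=0x49 R2=0x3b R3=0x3b R4=0xea  N=0 Z=0
after  6: R0=0x68 R1=0x49 R2=0x3b R3=0x48 R4=0xea  N=0 Z=0
after  7: R0=0x68 R1=0xff R2=0x3b R3=0x48 R4=0xea  N=1 Z=0
after  8: R0=0xc4 R1=0xff R2=0x3b R3=0x48 R4=0xea  N=1 Z=0
after  9: R0=0xc4 R1=0xff R2=0x3b R3=0xff R4=0xea  N=1 Z=0
after 10: R0=0xc4 R1=0xff R2=0xff R3=0xff R4=0xea  N=1 Z=0
after 11: R0=0xc4 R1=0xff R2=0xff R3=0xff R4=0xc5  N=1 Z=0
-- IRQ taken; context saved, return-PC = 12 --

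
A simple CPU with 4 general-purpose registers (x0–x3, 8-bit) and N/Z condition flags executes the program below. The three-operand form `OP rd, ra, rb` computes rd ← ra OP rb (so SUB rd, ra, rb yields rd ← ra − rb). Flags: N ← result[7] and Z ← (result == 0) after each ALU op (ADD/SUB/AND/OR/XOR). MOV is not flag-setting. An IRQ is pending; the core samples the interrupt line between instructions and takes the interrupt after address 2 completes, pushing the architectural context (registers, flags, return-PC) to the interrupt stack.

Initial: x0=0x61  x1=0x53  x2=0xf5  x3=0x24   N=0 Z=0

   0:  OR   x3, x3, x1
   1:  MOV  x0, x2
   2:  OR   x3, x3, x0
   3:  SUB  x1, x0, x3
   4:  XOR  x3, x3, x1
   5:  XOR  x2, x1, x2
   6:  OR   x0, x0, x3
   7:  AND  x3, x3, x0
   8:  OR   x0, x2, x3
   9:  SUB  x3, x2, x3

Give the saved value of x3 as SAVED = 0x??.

after  0: x0=0x61 x1=0x53 x2=0xf5 x3=0x77  N=0 Z=0
after  1: x0=0xf5 x1=0x53 x2=0xf5 x3=0x77  N=0 Z=0
after  2: x0=0xf5 x1=0x53 x2=0xf5 x3=0xf7  N=1 Z=0
-- IRQ taken; context saved, return-PC = 3 --

SAVED = 0xf7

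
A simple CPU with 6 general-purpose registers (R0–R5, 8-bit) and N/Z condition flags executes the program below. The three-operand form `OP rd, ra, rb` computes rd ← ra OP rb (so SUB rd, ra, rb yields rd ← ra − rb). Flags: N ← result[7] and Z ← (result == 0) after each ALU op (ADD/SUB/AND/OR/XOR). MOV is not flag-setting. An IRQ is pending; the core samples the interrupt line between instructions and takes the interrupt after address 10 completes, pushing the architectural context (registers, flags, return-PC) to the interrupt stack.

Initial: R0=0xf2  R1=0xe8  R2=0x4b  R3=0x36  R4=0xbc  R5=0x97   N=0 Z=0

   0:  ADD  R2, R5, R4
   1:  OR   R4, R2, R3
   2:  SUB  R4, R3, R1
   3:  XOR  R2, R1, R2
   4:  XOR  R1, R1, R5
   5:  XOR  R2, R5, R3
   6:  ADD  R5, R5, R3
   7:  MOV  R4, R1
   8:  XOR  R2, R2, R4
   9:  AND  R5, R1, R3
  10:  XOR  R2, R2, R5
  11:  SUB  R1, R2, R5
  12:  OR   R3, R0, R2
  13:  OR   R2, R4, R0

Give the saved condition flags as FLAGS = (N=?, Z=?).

FLAGS = (N=1, Z=0)

after  0: R0=0xf2 R1=0xe8 R2=0x53 R3=0x36 R4=0xbc R5=0x97  N=0 Z=0
after  1: R0=0xf2 R1=0xe8 R2=0x53 R3=0x36 R4=0x77 R5=0x97  N=0 Z=0
after  2: R0=0xf2 R1=0xe8 R2=0x53 R3=0x36 R4=0x4e R5=0x97  N=0 Z=0
after  3: R0=0xf2 R1=0xe8 R2=0xbb R3=0x36 R4=0x4e R5=0x97  N=1 Z=0
after  4: R0=0xf2 R1=0x7f R2=0xbb R3=0x36 R4=0x4e R5=0x97  N=0 Z=0
after  5: R0=0xf2 R1=0x7f R2=0xa1 R3=0x36 R4=0x4e R5=0x97  N=1 Z=0
after  6: R0=0xf2 R1=0x7f R2=0xa1 R3=0x36 R4=0x4e R5=0xcd  N=1 Z=0
after  7: R0=0xf2 R1=0x7f R2=0xa1 R3=0x36 R4=0x7f R5=0xcd  N=1 Z=0
after  8: R0=0xf2 R1=0x7f R2=0xde R3=0x36 R4=0x7f R5=0xcd  N=1 Z=0
after  9: R0=0xf2 R1=0x7f R2=0xde R3=0x36 R4=0x7f R5=0x36  N=0 Z=0
after 10: R0=0xf2 R1=0x7f R2=0xe8 R3=0x36 R4=0x7f R5=0x36  N=1 Z=0
-- IRQ taken; context saved, return-PC = 11 --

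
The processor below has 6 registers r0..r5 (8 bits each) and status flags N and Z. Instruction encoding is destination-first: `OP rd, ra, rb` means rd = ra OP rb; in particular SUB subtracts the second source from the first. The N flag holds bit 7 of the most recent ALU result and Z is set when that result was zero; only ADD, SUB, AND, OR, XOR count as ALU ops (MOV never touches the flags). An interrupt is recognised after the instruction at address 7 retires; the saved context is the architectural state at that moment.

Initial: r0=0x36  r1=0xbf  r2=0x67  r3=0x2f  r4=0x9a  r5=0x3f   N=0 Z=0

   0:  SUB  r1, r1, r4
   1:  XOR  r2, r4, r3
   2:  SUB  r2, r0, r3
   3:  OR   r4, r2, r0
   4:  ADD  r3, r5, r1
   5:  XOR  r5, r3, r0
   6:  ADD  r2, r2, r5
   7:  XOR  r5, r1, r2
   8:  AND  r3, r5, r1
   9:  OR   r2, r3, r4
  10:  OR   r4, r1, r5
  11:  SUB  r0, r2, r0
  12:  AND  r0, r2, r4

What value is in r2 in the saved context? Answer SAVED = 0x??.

after  0: r0=0x36 r1=0x25 r2=0x67 r3=0x2f r4=0x9a r5=0x3f  N=0 Z=0
after  1: r0=0x36 r1=0x25 r2=0xb5 r3=0x2f r4=0x9a r5=0x3f  N=1 Z=0
after  2: r0=0x36 r1=0x25 r2=0x07 r3=0x2f r4=0x9a r5=0x3f  N=0 Z=0
after  3: r0=0x36 r1=0x25 r2=0x07 r3=0x2f r4=0x37 r5=0x3f  N=0 Z=0
after  4: r0=0x36 r1=0x25 r2=0x07 r3=0x64 r4=0x37 r5=0x3f  N=0 Z=0
after  5: r0=0x36 r1=0x25 r2=0x07 r3=0x64 r4=0x37 r5=0x52  N=0 Z=0
after  6: r0=0x36 r1=0x25 r2=0x59 r3=0x64 r4=0x37 r5=0x52  N=0 Z=0
after  7: r0=0x36 r1=0x25 r2=0x59 r3=0x64 r4=0x37 r5=0x7c  N=0 Z=0
-- IRQ taken; context saved, return-PC = 8 --

SAVED = 0x59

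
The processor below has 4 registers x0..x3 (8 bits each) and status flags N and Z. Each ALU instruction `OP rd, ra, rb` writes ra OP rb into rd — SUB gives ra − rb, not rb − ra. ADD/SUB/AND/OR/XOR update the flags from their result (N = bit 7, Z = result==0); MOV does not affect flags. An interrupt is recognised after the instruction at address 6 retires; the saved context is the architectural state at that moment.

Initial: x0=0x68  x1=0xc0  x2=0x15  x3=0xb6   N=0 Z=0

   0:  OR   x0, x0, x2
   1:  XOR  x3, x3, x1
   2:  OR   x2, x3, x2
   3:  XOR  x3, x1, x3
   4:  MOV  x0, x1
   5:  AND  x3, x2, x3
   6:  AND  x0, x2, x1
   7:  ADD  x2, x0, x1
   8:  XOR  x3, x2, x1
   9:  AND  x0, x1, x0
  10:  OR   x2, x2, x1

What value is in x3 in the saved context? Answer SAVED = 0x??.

after  0: x0=0x7d x1=0xc0 x2=0x15 x3=0xb6  N=0 Z=0
after  1: x0=0x7d x1=0xc0 x2=0x15 x3=0x76  N=0 Z=0
after  2: x0=0x7d x1=0xc0 x2=0x77 x3=0x76  N=0 Z=0
after  3: x0=0x7d x1=0xc0 x2=0x77 x3=0xb6  N=1 Z=0
after  4: x0=0xc0 x1=0xc0 x2=0x77 x3=0xb6  N=1 Z=0
after  5: x0=0xc0 x1=0xc0 x2=0x77 x3=0x36  N=0 Z=0
after  6: x0=0x40 x1=0xc0 x2=0x77 x3=0x36  N=0 Z=0
-- IRQ taken; context saved, return-PC = 7 --

SAVED = 0x36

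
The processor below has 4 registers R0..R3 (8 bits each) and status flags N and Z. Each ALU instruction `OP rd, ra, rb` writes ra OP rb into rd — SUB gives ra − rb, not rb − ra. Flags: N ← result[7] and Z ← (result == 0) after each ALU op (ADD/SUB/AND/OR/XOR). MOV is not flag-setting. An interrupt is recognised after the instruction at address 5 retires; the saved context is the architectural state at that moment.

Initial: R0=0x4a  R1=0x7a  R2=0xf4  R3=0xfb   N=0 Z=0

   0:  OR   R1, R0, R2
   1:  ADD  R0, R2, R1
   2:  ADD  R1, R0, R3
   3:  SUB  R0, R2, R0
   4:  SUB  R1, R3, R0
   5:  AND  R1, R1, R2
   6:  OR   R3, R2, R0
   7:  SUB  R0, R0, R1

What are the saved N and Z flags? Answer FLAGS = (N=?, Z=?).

FLAGS = (N=1, Z=0)

after  0: R0=0x4a R1=0xfe R2=0xf4 R3=0xfb  N=1 Z=0
after  1: R0=0xf2 R1=0xfe R2=0xf4 R3=0xfb  N=1 Z=0
after  2: R0=0xf2 R1=0xed R2=0xf4 R3=0xfb  N=1 Z=0
after  3: R0=0x02 R1=0xed R2=0xf4 R3=0xfb  N=0 Z=0
after  4: R0=0x02 R1=0xf9 R2=0xf4 R3=0xfb  N=1 Z=0
after  5: R0=0x02 R1=0xf0 R2=0xf4 R3=0xfb  N=1 Z=0
-- IRQ taken; context saved, return-PC = 6 --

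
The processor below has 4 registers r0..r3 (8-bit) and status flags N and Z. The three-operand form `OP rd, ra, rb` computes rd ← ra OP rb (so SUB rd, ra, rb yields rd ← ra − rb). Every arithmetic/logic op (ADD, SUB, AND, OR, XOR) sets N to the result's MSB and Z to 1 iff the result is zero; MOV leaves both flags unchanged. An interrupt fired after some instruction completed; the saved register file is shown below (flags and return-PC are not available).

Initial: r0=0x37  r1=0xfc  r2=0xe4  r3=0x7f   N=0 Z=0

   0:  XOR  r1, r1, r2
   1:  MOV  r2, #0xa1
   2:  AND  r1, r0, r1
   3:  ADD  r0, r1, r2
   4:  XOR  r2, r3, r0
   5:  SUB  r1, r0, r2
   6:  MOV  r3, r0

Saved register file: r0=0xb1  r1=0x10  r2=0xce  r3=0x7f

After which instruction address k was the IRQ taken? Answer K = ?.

K = 4

after  0: r0=0x37 r1=0x18 r2=0xe4 r3=0x7f  N=0 Z=0
after  1: r0=0x37 r1=0x18 r2=0xa1 r3=0x7f  N=0 Z=0
after  2: r0=0x37 r1=0x10 r2=0xa1 r3=0x7f  N=0 Z=0
after  3: r0=0xb1 r1=0x10 r2=0xa1 r3=0x7f  N=1 Z=0
after  4: r0=0xb1 r1=0x10 r2=0xce r3=0x7f  N=1 Z=0
-- IRQ taken; context saved, return-PC = 5 --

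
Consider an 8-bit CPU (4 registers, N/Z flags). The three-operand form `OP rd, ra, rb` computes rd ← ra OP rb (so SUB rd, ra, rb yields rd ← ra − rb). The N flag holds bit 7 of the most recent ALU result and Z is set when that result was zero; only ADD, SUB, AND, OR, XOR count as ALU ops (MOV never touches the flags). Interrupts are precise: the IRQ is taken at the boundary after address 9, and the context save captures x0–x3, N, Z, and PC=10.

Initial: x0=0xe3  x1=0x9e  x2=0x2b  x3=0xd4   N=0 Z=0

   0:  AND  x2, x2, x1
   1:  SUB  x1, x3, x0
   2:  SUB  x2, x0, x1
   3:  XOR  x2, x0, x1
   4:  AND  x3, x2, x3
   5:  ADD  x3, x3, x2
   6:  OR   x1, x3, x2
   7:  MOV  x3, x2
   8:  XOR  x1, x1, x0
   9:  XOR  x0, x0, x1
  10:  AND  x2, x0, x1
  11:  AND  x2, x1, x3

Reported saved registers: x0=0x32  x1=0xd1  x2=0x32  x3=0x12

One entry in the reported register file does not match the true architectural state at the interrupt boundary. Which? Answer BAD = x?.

after  0: x0=0xe3 x1=0x9e x2=0x0a x3=0xd4  N=0 Z=0
after  1: x0=0xe3 x1=0xf1 x2=0x0a x3=0xd4  N=1 Z=0
after  2: x0=0xe3 x1=0xf1 x2=0xf2 x3=0xd4  N=1 Z=0
after  3: x0=0xe3 x1=0xf1 x2=0x12 x3=0xd4  N=0 Z=0
after  4: x0=0xe3 x1=0xf1 x2=0x12 x3=0x10  N=0 Z=0
after  5: x0=0xe3 x1=0xf1 x2=0x12 x3=0x22  N=0 Z=0
after  6: x0=0xe3 x1=0x32 x2=0x12 x3=0x22  N=0 Z=0
after  7: x0=0xe3 x1=0x32 x2=0x12 x3=0x12  N=0 Z=0
after  8: x0=0xe3 x1=0xd1 x2=0x12 x3=0x12  N=1 Z=0
after  9: x0=0x32 x1=0xd1 x2=0x12 x3=0x12  N=0 Z=0
-- IRQ taken; context saved, return-PC = 10 --
mismatch: x2: reported 0x32 vs actual 0x12

BAD = x2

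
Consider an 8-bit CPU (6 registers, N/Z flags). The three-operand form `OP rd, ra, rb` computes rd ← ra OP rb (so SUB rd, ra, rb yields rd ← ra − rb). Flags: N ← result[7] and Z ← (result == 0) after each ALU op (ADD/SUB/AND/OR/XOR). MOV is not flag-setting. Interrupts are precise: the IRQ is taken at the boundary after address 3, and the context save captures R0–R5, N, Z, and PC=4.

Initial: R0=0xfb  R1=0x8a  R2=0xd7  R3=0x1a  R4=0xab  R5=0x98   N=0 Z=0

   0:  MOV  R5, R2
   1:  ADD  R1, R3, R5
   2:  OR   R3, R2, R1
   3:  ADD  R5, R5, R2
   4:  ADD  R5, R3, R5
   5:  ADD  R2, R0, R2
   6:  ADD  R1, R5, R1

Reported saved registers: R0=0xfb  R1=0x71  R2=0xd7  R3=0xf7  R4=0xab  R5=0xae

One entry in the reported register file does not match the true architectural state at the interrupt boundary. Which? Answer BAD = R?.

after  0: R0=0xfb R1=0x8a R2=0xd7 R3=0x1a R4=0xab R5=0xd7  N=0 Z=0
after  1: R0=0xfb R1=0xf1 R2=0xd7 R3=0x1a R4=0xab R5=0xd7  N=1 Z=0
after  2: R0=0xfb R1=0xf1 R2=0xd7 R3=0xf7 R4=0xab R5=0xd7  N=1 Z=0
after  3: R0=0xfb R1=0xf1 R2=0xd7 R3=0xf7 R4=0xab R5=0xae  N=1 Z=0
-- IRQ taken; context saved, return-PC = 4 --
mismatch: R1: reported 0x71 vs actual 0xf1

BAD = R1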